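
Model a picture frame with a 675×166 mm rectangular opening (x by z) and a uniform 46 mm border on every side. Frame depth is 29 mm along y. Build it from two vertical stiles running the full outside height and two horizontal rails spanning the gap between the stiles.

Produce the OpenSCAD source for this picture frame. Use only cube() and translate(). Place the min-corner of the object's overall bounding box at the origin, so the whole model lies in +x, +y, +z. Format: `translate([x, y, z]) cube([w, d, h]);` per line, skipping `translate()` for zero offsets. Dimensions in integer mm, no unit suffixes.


cube([46, 29, 258]);
translate([721, 0, 0]) cube([46, 29, 258]);
translate([46, 0, 0]) cube([675, 29, 46]);
translate([46, 0, 212]) cube([675, 29, 46]);


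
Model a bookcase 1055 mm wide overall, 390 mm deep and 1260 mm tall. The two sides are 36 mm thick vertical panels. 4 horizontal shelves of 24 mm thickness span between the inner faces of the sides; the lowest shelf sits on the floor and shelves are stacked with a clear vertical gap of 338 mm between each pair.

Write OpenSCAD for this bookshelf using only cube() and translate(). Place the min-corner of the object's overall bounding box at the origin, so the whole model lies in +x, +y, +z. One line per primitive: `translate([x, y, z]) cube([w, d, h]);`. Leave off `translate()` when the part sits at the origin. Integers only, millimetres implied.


cube([36, 390, 1260]);
translate([1019, 0, 0]) cube([36, 390, 1260]);
translate([36, 0, 0]) cube([983, 390, 24]);
translate([36, 0, 362]) cube([983, 390, 24]);
translate([36, 0, 724]) cube([983, 390, 24]);
translate([36, 0, 1086]) cube([983, 390, 24]);


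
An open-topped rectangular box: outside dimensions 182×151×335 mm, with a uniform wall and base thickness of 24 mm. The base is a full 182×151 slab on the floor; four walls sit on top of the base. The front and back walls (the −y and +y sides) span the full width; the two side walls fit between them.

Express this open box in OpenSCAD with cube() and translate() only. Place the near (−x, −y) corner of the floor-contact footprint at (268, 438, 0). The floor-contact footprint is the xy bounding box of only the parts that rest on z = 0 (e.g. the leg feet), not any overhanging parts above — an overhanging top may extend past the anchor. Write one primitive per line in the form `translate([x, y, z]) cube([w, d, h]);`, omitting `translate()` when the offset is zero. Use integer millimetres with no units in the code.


translate([268, 438, 0]) cube([182, 151, 24]);
translate([268, 438, 24]) cube([182, 24, 311]);
translate([268, 565, 24]) cube([182, 24, 311]);
translate([268, 462, 24]) cube([24, 103, 311]);
translate([426, 462, 24]) cube([24, 103, 311]);


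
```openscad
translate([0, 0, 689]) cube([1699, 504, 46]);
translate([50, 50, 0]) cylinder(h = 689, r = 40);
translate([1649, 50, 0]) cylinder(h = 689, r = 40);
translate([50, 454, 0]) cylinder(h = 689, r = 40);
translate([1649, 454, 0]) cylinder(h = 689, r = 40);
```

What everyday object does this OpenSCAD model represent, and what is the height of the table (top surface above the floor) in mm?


A table. The table height is 735 mm.

A 1699×504×46 slab sits at z = 689 on four Ø80 mm round legs — a table. The top surface is at 689 + 46 = 735 mm.


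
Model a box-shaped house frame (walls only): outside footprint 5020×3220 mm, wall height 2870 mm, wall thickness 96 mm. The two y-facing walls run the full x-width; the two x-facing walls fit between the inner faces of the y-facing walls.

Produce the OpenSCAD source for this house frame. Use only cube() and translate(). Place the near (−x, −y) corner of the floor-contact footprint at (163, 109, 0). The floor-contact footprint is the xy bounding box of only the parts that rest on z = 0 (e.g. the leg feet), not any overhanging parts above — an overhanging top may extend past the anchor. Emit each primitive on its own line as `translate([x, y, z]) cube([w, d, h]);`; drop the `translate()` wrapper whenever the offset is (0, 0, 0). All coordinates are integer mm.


translate([163, 109, 0]) cube([5020, 96, 2870]);
translate([163, 3233, 0]) cube([5020, 96, 2870]);
translate([163, 205, 0]) cube([96, 3028, 2870]);
translate([5087, 205, 0]) cube([96, 3028, 2870]);


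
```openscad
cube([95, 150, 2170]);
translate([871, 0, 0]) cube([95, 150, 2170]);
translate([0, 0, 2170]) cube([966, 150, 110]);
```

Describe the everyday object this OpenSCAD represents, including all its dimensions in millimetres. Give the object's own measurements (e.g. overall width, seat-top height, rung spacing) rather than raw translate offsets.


A door frame. The clear opening is 776 mm wide and 2170 mm high. Two 95 mm wide jambs, 150 mm deep, stand either side of the opening from the floor to the top of the opening. A 110 mm thick head sits across the top of both jambs, spanning the full outside width of the frame.


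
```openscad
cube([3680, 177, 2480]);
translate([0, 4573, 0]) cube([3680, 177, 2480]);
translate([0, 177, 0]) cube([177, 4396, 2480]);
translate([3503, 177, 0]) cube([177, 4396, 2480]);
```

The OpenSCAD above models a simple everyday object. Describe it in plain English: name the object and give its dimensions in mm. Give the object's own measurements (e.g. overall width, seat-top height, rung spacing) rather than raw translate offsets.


The wall frame of a small rectangular building: four walls, each 2480 mm tall and 177 mm thick, enclosing a footprint 3680 mm (x) by 4750 mm (y) outside-to-outside, with no floor or roof. The front and back walls (the −y and +y sides) span the full width; the two side walls fit between them.


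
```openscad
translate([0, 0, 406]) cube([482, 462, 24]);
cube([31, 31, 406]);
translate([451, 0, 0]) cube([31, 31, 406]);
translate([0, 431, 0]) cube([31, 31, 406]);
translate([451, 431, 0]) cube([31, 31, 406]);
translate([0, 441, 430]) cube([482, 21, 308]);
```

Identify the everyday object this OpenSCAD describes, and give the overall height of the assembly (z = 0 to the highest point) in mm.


A chair. The overall height is 738 mm.

A slab on four corner posts with a tall panel at the back — a chair. The seat slab sits at z = 406 with thickness 24, and the 308 mm backrest starts at the seat top, so the overall height is 406 + 24 + 308 = 738 mm.


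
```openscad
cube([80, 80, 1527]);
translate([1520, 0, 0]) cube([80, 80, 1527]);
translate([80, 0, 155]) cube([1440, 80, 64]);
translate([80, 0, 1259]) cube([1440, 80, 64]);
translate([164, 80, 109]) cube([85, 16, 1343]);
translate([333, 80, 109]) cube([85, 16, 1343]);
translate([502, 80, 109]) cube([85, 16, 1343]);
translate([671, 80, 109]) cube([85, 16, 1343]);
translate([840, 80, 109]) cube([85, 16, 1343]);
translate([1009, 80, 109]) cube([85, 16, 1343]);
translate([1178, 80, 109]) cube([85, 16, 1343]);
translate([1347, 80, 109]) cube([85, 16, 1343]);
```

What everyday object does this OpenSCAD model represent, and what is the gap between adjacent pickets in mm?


A fence section. The picket gap is 84 mm.

Two posts, two rails, 8 pickets — a fence section. Span 1440 mm holds 8 pickets of 85 mm with 9 equal gaps: ⌊(1440 − 8·85) / 9⌋ = 84 mm.


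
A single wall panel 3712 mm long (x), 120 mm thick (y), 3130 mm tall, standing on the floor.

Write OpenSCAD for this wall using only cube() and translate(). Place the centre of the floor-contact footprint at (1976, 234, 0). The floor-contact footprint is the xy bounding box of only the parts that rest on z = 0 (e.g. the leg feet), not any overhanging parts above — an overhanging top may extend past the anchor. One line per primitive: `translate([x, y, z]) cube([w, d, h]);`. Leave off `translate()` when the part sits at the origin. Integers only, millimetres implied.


translate([120, 174, 0]) cube([3712, 120, 3130]);


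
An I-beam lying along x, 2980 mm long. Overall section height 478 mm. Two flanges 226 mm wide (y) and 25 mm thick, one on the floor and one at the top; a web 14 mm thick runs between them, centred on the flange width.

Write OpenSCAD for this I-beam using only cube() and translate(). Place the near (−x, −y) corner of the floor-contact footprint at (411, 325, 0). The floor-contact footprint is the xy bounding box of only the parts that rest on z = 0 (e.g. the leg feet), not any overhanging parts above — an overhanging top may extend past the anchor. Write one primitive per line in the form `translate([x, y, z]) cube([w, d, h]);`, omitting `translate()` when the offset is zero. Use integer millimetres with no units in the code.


translate([411, 325, 0]) cube([2980, 226, 25]);
translate([411, 431, 25]) cube([2980, 14, 428]);
translate([411, 325, 453]) cube([2980, 226, 25]);


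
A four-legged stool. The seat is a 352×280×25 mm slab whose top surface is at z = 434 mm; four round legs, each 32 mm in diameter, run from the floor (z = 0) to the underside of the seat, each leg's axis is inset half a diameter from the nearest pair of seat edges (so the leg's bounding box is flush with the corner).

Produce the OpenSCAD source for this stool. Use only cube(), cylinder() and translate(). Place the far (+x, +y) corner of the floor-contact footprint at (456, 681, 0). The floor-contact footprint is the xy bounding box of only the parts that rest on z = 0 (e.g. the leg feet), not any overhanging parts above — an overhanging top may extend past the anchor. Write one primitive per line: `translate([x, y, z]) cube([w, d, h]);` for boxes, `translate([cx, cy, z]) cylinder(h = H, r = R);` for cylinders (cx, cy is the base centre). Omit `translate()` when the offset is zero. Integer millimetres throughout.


// leg_h = 434 - 25 = 409
translate([104, 401, 409]) cube([352, 280, 25]);
translate([120, 417, 0]) cylinder(h = 409, r = 16);
translate([440, 417, 0]) cylinder(h = 409, r = 16);
translate([120, 665, 0]) cylinder(h = 409, r = 16);
translate([440, 665, 0]) cylinder(h = 409, r = 16);


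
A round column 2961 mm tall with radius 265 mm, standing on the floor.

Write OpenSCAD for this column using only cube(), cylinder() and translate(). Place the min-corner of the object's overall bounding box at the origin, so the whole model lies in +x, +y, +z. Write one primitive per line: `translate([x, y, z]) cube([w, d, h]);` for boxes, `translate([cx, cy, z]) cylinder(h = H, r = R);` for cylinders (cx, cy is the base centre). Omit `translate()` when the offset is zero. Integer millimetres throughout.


translate([265, 265, 0]) cylinder(h = 2961, r = 265);


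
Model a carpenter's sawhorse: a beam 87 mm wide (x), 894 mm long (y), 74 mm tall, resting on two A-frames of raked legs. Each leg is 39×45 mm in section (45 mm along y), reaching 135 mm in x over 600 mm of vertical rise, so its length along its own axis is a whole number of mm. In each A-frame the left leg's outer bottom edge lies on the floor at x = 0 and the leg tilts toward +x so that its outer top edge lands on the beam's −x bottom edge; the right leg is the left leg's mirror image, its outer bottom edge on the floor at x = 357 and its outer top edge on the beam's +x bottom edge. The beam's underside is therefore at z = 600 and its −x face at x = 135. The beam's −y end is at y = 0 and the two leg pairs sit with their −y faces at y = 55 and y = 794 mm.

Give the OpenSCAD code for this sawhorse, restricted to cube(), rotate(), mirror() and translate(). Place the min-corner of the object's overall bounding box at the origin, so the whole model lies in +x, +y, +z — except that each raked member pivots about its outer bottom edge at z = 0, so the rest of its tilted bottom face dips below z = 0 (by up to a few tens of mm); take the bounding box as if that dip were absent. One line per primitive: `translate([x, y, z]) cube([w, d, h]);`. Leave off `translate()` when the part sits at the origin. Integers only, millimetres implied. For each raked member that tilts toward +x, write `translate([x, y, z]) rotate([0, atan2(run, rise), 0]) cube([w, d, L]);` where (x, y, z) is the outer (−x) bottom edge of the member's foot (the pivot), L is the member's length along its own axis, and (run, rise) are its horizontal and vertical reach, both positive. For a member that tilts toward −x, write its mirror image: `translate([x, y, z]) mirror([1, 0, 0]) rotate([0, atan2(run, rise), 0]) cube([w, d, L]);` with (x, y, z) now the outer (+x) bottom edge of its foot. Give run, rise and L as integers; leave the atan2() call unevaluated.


translate([135, 0, 600]) cube([87, 894, 74]);
translate([0, 55, 0]) rotate([0, atan2(135, 600), 0]) cube([39, 45, 615]);
translate([357, 55, 0]) mirror([1, 0, 0]) rotate([0, atan2(135, 600), 0]) cube([39, 45, 615]);
translate([0, 794, 0]) rotate([0, atan2(135, 600), 0]) cube([39, 45, 615]);
translate([357, 794, 0]) mirror([1, 0, 0]) rotate([0, atan2(135, 600), 0]) cube([39, 45, 615]);


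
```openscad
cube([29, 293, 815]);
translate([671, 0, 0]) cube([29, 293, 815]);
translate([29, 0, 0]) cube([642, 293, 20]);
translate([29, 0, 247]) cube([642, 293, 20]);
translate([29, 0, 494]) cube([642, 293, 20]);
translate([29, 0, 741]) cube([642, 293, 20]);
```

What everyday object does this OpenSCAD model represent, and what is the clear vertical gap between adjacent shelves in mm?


A bookshelf. The clear shelf gap is 227 mm.

Two tall side panels with 4 horizontal boards between them — a bookshelf. The first two shelf undersides are at z = 0 and z = 247; with shelf thickness 20, the clear gap is 247 − 0 − 20 = 227 mm.


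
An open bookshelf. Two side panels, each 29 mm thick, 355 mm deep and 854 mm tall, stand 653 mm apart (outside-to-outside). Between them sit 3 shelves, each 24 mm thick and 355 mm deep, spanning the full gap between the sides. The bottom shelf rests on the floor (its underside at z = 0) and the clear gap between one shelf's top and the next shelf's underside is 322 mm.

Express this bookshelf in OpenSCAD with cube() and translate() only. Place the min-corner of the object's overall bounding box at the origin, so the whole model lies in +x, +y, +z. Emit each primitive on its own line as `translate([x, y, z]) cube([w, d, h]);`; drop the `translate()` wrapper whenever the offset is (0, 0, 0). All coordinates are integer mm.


cube([29, 355, 854]);
translate([624, 0, 0]) cube([29, 355, 854]);
translate([29, 0, 0]) cube([595, 355, 24]);
translate([29, 0, 346]) cube([595, 355, 24]);
translate([29, 0, 692]) cube([595, 355, 24]);


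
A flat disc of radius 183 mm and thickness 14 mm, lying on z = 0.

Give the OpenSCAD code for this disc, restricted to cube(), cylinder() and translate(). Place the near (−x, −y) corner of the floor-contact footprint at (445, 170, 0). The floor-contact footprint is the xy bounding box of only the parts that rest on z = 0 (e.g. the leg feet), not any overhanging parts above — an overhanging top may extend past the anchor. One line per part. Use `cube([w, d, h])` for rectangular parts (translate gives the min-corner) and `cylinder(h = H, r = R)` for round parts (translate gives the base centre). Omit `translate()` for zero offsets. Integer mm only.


translate([628, 353, 0]) cylinder(h = 14, r = 183);


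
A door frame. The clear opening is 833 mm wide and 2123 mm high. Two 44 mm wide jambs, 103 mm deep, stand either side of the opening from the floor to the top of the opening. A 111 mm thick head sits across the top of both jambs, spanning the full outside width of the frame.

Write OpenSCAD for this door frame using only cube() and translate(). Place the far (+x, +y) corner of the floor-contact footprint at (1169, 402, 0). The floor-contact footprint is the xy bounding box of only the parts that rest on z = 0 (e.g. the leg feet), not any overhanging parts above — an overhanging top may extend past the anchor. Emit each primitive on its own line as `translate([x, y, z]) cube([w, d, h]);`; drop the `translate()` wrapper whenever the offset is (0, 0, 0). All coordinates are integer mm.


translate([248, 299, 0]) cube([44, 103, 2123]);
translate([1125, 299, 0]) cube([44, 103, 2123]);
translate([248, 299, 2123]) cube([921, 103, 111]);


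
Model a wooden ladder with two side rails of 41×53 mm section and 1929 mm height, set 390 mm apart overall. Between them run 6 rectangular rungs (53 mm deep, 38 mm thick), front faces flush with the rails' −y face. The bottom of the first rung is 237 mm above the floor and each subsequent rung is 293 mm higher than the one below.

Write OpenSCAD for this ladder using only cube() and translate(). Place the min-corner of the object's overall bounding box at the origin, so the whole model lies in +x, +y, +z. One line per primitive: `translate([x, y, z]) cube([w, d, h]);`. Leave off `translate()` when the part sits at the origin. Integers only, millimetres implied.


cube([41, 53, 1929]);
translate([349, 0, 0]) cube([41, 53, 1929]);
translate([41, 0, 237]) cube([308, 53, 38]);
translate([41, 0, 530]) cube([308, 53, 38]);
translate([41, 0, 823]) cube([308, 53, 38]);
translate([41, 0, 1116]) cube([308, 53, 38]);
translate([41, 0, 1409]) cube([308, 53, 38]);
translate([41, 0, 1702]) cube([308, 53, 38]);


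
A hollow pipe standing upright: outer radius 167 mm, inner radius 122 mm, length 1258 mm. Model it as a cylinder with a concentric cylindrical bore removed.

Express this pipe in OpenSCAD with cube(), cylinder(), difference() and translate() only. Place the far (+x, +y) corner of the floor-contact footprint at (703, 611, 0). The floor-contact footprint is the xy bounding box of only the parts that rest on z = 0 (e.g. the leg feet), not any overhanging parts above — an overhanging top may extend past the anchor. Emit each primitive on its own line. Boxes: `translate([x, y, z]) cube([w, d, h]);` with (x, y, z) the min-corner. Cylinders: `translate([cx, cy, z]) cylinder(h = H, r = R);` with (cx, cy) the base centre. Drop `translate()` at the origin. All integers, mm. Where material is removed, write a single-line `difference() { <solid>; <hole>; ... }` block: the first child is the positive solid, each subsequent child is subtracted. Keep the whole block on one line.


difference() { translate([536, 444, 0]) cylinder(h = 1258, r = 167); translate([536, 444, 0]) cylinder(h = 1258, r = 122); }


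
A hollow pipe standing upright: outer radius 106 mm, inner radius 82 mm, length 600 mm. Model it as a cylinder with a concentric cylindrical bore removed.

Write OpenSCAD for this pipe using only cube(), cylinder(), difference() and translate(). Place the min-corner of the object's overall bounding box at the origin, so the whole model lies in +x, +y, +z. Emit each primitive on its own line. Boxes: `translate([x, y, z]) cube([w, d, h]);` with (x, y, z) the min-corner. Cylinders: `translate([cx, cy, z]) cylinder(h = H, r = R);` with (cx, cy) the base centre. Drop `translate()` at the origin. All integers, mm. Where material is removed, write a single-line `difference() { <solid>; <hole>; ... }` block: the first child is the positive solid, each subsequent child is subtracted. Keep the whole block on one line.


difference() { translate([106, 106, 0]) cylinder(h = 600, r = 106); translate([106, 106, 0]) cylinder(h = 600, r = 82); }


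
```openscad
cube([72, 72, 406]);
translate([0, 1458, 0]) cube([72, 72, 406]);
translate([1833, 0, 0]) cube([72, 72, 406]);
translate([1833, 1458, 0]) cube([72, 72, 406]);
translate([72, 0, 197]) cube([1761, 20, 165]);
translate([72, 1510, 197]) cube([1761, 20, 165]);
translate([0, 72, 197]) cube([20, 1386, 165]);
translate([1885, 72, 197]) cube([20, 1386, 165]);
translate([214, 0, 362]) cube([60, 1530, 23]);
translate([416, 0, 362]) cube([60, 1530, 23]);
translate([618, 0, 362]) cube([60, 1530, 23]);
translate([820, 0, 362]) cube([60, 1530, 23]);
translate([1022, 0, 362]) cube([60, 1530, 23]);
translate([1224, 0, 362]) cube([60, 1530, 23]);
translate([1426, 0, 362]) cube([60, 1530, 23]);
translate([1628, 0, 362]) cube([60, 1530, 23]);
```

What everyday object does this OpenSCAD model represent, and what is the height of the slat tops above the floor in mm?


A bed frame. The slat-top height is 385 mm.

Four posts, four rails, and a row of slats — a bed frame. Slats sit on the rails at z = 197 + 165 = 362; with slat thickness 23, the top is 385 mm.


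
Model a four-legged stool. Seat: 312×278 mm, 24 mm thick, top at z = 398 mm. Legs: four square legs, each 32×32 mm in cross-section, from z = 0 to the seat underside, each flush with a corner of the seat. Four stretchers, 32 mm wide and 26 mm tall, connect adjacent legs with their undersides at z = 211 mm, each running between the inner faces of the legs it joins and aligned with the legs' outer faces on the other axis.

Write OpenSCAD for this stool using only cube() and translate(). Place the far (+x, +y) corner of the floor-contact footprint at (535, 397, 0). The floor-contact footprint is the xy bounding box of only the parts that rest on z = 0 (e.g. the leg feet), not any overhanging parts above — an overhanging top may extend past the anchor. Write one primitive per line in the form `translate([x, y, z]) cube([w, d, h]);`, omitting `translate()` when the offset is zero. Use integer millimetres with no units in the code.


// leg_h = 398 - 24 = 374
// stretcher span = 312 - 2*32 = 248
translate([223, 119, 374]) cube([312, 278, 24]);
translate([223, 119, 0]) cube([32, 32, 374]);
translate([503, 119, 0]) cube([32, 32, 374]);
translate([223, 365, 0]) cube([32, 32, 374]);
translate([503, 365, 0]) cube([32, 32, 374]);
translate([255, 119, 211]) cube([248, 32, 26]);
translate([255, 365, 211]) cube([248, 32, 26]);
translate([223, 151, 211]) cube([32, 214, 26]);
translate([503, 151, 211]) cube([32, 214, 26]);


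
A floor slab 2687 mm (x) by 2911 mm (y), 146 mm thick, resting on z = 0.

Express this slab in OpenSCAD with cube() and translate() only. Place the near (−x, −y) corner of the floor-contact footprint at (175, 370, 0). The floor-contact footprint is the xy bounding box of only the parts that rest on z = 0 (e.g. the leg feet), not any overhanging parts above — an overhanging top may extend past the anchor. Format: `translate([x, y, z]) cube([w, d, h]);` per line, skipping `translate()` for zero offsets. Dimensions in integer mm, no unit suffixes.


translate([175, 370, 0]) cube([2687, 2911, 146]);


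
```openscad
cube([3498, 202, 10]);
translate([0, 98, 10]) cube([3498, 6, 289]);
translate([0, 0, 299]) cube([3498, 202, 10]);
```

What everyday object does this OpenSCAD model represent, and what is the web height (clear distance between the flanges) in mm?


An I-beam. The web height is 289 mm.

Two wide flanges with a thin centred web — an I-beam. Overall 309 mm minus two 10 mm flanges gives a web of 309 − 2·10 = 289 mm.


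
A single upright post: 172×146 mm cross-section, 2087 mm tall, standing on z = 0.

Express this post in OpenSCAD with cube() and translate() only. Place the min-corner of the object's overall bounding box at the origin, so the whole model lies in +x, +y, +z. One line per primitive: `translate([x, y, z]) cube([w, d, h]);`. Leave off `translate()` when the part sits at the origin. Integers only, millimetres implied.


cube([172, 146, 2087]);


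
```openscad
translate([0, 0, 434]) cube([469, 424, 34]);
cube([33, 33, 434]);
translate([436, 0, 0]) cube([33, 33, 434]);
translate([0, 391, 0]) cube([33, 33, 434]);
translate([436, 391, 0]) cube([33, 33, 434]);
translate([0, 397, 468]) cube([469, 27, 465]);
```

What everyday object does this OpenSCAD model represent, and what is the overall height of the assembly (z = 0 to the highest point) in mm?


A chair. The overall height is 933 mm.

A slab on four corner posts with a tall panel at the back — a chair. The seat slab sits at z = 434 with thickness 34, and the 465 mm backrest starts at the seat top, so the overall height is 434 + 34 + 465 = 933 mm.


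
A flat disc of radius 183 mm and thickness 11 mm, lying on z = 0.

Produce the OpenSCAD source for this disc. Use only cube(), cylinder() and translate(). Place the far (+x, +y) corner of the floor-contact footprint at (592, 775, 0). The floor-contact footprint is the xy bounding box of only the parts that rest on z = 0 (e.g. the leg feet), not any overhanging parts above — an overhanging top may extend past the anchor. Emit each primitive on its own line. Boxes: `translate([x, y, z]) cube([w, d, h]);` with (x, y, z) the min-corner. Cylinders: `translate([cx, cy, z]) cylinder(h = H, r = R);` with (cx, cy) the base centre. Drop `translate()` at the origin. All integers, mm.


translate([409, 592, 0]) cylinder(h = 11, r = 183);


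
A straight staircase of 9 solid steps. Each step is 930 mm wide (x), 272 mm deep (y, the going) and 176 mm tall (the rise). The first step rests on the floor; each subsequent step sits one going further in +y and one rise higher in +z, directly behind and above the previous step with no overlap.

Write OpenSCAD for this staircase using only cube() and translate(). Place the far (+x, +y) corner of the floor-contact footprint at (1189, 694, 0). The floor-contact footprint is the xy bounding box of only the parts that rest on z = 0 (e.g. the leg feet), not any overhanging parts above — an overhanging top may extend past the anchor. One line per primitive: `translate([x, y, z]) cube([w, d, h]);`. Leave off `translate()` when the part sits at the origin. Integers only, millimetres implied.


translate([259, 422, 0]) cube([930, 272, 176]);
translate([259, 694, 176]) cube([930, 272, 176]);
translate([259, 966, 352]) cube([930, 272, 176]);
translate([259, 1238, 528]) cube([930, 272, 176]);
translate([259, 1510, 704]) cube([930, 272, 176]);
translate([259, 1782, 880]) cube([930, 272, 176]);
translate([259, 2054, 1056]) cube([930, 272, 176]);
translate([259, 2326, 1232]) cube([930, 272, 176]);
translate([259, 2598, 1408]) cube([930, 272, 176]);


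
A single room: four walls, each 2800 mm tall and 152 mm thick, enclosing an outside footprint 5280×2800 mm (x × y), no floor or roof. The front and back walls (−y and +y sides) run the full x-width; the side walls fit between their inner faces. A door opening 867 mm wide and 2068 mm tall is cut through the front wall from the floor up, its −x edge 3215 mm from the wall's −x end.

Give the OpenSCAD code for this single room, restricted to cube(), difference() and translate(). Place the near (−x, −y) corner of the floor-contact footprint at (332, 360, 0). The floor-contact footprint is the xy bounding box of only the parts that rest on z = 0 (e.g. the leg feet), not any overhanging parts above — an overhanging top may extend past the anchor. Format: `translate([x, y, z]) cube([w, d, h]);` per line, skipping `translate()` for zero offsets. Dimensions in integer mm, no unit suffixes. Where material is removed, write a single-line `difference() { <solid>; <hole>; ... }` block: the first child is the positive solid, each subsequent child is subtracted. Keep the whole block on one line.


difference() { translate([332, 360, 0]) cube([5280, 152, 2800]); translate([3547, 360, 0]) cube([867, 152, 2068]); }
translate([332, 3008, 0]) cube([5280, 152, 2800]);
translate([332, 512, 0]) cube([152, 2496, 2800]);
translate([5460, 512, 0]) cube([152, 2496, 2800]);


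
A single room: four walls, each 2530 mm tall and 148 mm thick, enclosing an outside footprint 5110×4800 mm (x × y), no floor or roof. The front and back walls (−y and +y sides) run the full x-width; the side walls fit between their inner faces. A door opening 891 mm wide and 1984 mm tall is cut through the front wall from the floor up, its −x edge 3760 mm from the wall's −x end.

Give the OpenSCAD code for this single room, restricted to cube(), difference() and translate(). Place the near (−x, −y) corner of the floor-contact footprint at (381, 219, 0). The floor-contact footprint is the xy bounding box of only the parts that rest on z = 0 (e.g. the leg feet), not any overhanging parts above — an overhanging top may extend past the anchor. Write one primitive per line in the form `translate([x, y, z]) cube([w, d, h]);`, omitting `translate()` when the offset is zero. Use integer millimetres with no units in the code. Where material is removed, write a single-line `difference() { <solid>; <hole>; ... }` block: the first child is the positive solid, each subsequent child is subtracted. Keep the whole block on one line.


difference() { translate([381, 219, 0]) cube([5110, 148, 2530]); translate([4141, 219, 0]) cube([891, 148, 1984]); }
translate([381, 4871, 0]) cube([5110, 148, 2530]);
translate([381, 367, 0]) cube([148, 4504, 2530]);
translate([5343, 367, 0]) cube([148, 4504, 2530]);


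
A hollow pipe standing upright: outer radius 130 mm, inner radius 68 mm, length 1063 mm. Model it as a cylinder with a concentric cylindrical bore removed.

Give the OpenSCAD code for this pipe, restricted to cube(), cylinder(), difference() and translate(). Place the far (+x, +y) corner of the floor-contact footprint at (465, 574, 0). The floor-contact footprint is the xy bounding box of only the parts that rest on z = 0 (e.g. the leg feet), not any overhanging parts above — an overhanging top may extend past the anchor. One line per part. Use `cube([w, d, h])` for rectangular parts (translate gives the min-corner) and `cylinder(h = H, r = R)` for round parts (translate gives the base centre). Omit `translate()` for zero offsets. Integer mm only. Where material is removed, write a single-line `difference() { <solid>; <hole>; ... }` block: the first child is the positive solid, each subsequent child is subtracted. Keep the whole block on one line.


difference() { translate([335, 444, 0]) cylinder(h = 1063, r = 130); translate([335, 444, 0]) cylinder(h = 1063, r = 68); }


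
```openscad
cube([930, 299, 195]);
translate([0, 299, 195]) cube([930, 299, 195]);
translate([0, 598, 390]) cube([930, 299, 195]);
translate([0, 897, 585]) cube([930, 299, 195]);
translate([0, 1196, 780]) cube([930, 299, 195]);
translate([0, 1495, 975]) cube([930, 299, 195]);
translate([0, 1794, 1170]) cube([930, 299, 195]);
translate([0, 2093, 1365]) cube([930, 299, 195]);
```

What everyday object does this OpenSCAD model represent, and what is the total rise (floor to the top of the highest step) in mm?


A staircase. The total rise is 1560 mm.

8 identical blocks, each offset up and back from the previous — a staircase. Each step is 195 mm tall and there are 8 of them, so the total rise is 8 × 195 = 1560 mm.


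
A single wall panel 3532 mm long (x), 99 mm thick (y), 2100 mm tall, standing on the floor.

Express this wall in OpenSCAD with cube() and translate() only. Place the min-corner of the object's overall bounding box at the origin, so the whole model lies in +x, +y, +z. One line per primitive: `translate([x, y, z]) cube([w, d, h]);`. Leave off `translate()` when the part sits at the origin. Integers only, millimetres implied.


cube([3532, 99, 2100]);


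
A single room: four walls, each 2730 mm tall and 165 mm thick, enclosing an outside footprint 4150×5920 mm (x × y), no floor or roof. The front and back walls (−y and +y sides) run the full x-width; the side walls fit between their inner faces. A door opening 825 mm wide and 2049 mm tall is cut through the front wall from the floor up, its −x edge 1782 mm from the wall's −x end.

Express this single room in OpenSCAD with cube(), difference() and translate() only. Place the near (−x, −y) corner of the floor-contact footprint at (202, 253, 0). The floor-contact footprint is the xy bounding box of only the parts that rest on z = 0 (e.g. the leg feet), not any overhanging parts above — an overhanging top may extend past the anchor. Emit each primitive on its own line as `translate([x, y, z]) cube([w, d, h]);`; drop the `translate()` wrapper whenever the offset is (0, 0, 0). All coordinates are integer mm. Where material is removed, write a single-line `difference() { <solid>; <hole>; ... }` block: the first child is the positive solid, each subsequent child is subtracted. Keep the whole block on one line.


difference() { translate([202, 253, 0]) cube([4150, 165, 2730]); translate([1984, 253, 0]) cube([825, 165, 2049]); }
translate([202, 6008, 0]) cube([4150, 165, 2730]);
translate([202, 418, 0]) cube([165, 5590, 2730]);
translate([4187, 418, 0]) cube([165, 5590, 2730]);


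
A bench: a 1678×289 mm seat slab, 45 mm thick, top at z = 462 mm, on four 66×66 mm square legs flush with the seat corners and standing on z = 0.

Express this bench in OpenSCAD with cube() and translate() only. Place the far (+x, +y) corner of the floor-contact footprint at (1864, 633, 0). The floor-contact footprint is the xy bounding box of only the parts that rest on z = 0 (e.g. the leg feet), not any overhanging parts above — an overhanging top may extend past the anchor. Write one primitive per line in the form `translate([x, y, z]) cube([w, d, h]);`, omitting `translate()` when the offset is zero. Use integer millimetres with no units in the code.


translate([186, 344, 417]) cube([1678, 289, 45]);
translate([186, 344, 0]) cube([66, 66, 417]);
translate([186, 567, 0]) cube([66, 66, 417]);
translate([1798, 344, 0]) cube([66, 66, 417]);
translate([1798, 567, 0]) cube([66, 66, 417]);


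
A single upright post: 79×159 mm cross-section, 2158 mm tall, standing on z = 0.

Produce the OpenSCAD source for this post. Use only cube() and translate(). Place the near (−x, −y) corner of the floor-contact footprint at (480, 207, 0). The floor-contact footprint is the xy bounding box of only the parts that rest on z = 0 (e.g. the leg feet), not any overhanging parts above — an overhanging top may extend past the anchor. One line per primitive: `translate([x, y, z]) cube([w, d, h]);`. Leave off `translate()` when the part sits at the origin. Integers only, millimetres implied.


translate([480, 207, 0]) cube([79, 159, 2158]);


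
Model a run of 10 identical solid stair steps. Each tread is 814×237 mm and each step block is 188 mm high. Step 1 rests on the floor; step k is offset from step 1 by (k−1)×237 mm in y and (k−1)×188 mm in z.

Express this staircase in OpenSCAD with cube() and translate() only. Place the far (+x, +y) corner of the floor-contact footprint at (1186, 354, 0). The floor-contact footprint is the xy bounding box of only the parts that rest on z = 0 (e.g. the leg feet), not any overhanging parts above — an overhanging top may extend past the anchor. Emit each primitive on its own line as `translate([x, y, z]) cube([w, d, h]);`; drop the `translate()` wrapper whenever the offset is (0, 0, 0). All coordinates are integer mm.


translate([372, 117, 0]) cube([814, 237, 188]);
translate([372, 354, 188]) cube([814, 237, 188]);
translate([372, 591, 376]) cube([814, 237, 188]);
translate([372, 828, 564]) cube([814, 237, 188]);
translate([372, 1065, 752]) cube([814, 237, 188]);
translate([372, 1302, 940]) cube([814, 237, 188]);
translate([372, 1539, 1128]) cube([814, 237, 188]);
translate([372, 1776, 1316]) cube([814, 237, 188]);
translate([372, 2013, 1504]) cube([814, 237, 188]);
translate([372, 2250, 1692]) cube([814, 237, 188]);


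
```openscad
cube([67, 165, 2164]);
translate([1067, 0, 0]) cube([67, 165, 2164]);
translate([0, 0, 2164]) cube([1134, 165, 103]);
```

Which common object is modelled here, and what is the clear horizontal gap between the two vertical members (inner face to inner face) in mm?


A door frame. The clear opening width is 1000 mm.

Two 2164 mm tall posts with a header on top — a door frame. The left jamb is 67 mm wide at x = 0; the right jamb starts at x = 1067. The clear opening is 1067 − 67 = 1000 mm.


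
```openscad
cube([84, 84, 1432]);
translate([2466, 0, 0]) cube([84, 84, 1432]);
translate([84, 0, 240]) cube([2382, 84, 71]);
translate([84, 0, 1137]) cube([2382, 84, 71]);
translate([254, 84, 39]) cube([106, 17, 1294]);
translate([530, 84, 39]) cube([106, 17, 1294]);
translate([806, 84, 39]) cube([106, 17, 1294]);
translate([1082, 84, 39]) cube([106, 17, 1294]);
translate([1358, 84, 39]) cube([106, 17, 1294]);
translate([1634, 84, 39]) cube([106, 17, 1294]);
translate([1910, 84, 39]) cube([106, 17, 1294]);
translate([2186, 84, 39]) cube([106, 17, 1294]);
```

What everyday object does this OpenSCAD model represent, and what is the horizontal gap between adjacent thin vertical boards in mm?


A fence section. The picket gap is 170 mm.

Two posts, two rails, 8 pickets — a fence section. Span 2382 mm holds 8 pickets of 106 mm with 9 equal gaps: ⌊(2382 − 8·106) / 9⌋ = 170 mm.


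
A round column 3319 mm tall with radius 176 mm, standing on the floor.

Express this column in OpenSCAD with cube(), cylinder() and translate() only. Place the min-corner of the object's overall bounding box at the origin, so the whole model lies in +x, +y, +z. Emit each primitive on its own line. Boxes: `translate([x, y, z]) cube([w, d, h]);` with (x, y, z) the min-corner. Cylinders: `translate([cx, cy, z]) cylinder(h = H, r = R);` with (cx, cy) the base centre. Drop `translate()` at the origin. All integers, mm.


translate([176, 176, 0]) cylinder(h = 3319, r = 176);


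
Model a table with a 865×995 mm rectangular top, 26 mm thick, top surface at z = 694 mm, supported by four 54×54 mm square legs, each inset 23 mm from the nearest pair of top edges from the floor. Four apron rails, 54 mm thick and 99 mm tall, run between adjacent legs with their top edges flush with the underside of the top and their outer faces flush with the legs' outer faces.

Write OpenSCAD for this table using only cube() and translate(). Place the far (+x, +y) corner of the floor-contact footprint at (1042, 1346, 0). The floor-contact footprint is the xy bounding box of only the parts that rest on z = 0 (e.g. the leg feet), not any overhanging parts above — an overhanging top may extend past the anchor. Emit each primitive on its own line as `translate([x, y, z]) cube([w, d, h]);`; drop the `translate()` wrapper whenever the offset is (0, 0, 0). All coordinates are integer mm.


translate([200, 374, 668]) cube([865, 995, 26]);
translate([223, 397, 0]) cube([54, 54, 668]);
translate([988, 397, 0]) cube([54, 54, 668]);
translate([223, 1292, 0]) cube([54, 54, 668]);
translate([988, 1292, 0]) cube([54, 54, 668]);
translate([277, 397, 569]) cube([711, 54, 99]);
translate([277, 1292, 569]) cube([711, 54, 99]);
translate([223, 451, 569]) cube([54, 841, 99]);
translate([988, 451, 569]) cube([54, 841, 99]);


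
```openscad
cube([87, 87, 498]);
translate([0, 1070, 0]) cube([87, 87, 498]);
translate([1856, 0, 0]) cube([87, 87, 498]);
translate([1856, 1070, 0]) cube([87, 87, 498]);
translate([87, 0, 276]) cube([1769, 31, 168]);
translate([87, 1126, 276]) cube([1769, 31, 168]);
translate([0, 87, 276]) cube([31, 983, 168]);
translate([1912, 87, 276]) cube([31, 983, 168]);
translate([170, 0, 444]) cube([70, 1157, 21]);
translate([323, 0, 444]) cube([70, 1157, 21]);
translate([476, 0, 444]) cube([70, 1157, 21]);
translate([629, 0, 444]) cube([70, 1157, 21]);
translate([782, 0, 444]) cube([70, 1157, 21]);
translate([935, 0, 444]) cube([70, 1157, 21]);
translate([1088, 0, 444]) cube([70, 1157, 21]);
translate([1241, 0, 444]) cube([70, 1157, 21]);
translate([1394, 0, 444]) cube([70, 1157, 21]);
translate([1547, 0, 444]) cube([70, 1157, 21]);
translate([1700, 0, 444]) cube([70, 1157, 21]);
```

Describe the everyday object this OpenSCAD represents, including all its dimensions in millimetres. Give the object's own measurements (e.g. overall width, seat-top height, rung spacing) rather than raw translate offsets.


A bed frame 1943 mm long (x) by 1157 mm wide (y). Four 87×87 mm corner posts, 498 mm tall, at the corners of the footprint. Four rails of 31 mm thickness and 168 mm height run between adjacent posts with their undersides at z = 276 mm, their outer faces flush with the outside of the frame (the two x-running rails run between the posts' inner faces; the two y-running rails run between the posts' inner faces). 11 slats, each 70 mm wide (x) and 21 mm thick, lie across the top of the two x-running rails, running the full 1157 mm width of the frame in y; along x they sit between the end posts with a 83 mm gap after the −x posts and between neighbouring slats, leaving 86 mm before the +x posts.


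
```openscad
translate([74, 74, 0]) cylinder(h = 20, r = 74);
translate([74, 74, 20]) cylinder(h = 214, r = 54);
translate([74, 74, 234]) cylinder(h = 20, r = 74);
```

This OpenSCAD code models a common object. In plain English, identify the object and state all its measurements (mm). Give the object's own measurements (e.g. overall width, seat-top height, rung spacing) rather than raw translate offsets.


A spool: two coaxial disc flanges of radius 74 mm and thickness 20 mm, joined by a core cylinder of radius 54 mm and height 214 mm. The lower flange rests on z = 0 and the three cylinders share a vertical axis.
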